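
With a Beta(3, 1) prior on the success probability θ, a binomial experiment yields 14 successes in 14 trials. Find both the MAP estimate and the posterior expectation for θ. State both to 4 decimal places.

MAP: 1.0000. Posterior mean: 0.9444.

Posterior: Beta(3+14, 1+0) = Beta(17, 1).
Since β = 1 ≤ 1 and α > 1, the Beta density is monotone increasing on [0,1]; the mode is at 1.
Mean = 17/(17+1) = 0.9444.
Left-skewed posterior ⇒ mean < mode.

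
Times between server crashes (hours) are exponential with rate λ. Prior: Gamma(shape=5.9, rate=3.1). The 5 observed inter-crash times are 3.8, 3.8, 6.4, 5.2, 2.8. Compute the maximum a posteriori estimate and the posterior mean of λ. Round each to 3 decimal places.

Σ times = 22.0. Posterior: Gamma(shape = 5.9+5 = 10.9, rate = 3.1+22.0 = 25.1).
Mode = (α−1)/β = 9.9/25.1 = 0.394.
Mean = α/β = 10.9/25.1 = 0.434.

MAP = 0.394, posterior mean = 0.434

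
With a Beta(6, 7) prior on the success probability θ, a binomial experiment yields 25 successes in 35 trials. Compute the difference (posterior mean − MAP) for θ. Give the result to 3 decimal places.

-0.006

Posterior: Beta(6+25, 7+10) = Beta(31, 17).
Mode = (31−1)/(31+17−2) = 30/46 = 0.652.
Mean = 31/(31+17) = 31/48 = 0.646.
Difference = 0.646 − 0.652 = -0.006.
Mode > mean: the posterior has a left tail.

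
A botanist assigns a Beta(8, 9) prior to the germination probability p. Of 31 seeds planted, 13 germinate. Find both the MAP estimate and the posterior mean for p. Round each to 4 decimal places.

MAP = 0.4348, posterior mean = 0.4375

Posterior: Beta(8+13, 9+18) = Beta(21, 27).
Mode = (21−1)/(21+27−2) = 20/46 = 0.4348.
Mean = 21/(21+27) = 21/48 = 0.4375.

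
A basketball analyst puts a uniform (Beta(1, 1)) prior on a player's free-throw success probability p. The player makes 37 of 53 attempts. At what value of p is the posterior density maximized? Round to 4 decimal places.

Posterior: Beta(1+37, 1+16) = Beta(38, 17).
Mode = (38−1)/(38+17−2) = 37/53 = 0.6981.
With a flat prior the MAP equals the MLE, 37/53.
Mean = 38/(38+17) = 38/55 = 0.6909.
This is the posterior mode — the MAP estimate.

0.6981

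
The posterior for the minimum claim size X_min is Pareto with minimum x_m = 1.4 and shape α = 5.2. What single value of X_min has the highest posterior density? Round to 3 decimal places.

1.400

The Pareto density is strictly decreasing on [x_m, ∞), so the mode is x_m = 1.400.
Mean = α·x_m/(α−1) = 5.2·1.4/4.2 = 1.733.
This is the posterior mode — the MAP estimate.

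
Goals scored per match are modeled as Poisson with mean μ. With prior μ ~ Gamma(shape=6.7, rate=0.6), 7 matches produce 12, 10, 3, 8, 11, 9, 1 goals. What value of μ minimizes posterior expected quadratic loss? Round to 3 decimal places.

Σ counts = 54. Posterior: Gamma(shape = 6.7+54 = 60.7, rate = 0.6+7 = 7.6).
Mode = (α−1)/β = 59.7/7.6 = 7.855.
Mean = α/β = 60.7/7.6 = 7.987.
Quadratic loss ⇒ the optimal estimator is the posterior mean.

7.987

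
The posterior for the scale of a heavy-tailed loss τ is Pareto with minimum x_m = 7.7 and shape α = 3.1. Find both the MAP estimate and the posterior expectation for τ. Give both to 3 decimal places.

MAP = 7.700; posterior mean = 11.367

The Pareto density is strictly decreasing on [x_m, ∞), so the mode is x_m = 7.700.
Mean = α·x_m/(α−1) = 3.1·7.7/2.1 = 11.367.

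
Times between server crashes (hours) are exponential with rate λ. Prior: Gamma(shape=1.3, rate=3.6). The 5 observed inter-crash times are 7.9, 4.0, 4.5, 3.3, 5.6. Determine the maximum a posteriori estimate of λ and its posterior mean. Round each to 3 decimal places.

Σ times = 25.3. Posterior: Gamma(shape = 1.3+5 = 6.3, rate = 3.6+25.3 = 28.9).
Mode = (α−1)/β = 5.3/28.9 = 0.183.
Mean = α/β = 6.3/28.9 = 0.218.
The posterior is right-skewed, so the mean exceeds the mode.

λ_MAP = 0.183, E[λ|data] = 0.218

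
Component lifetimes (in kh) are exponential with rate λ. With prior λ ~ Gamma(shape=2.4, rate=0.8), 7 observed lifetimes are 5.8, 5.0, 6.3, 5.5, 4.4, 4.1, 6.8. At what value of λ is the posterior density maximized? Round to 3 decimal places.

0.217

Σ times = 37.9. Posterior: Gamma(shape = 2.4+7 = 9.4, rate = 0.8+37.9 = 38.7).
Mode = (α−1)/β = 8.4/38.7 = 0.217.
Mean = α/β = 9.4/38.7 = 0.243.
This is the posterior mode — the MAP estimate.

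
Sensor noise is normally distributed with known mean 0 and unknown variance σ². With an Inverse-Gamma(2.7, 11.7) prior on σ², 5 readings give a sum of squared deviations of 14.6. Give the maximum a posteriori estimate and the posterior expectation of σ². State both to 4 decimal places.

Posterior: Inverse-Gamma(shape = 2.7+5/2 = 5.2, scale = 11.7+14.6/2 = 19.0).
Mode = β/(α+1) = 19.0/6.2 = 3.0645.
Mean = β/(α−1) = 19.0/4.2 = 4.5238.

MAP = 3.0645; posterior mean = 4.5238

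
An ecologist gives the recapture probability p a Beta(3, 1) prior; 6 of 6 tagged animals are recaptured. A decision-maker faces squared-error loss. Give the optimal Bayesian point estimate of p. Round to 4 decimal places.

Posterior: Beta(3+6, 1+0) = Beta(9, 1).
Since β = 1 ≤ 1 and α > 1, the Beta density is monotone increasing on [0,1]; the mode is at 1.
Mean = 9/(9+1) = 0.9000.
Squared-error loss ⇒ the optimal estimator is the posterior mean.

0.9000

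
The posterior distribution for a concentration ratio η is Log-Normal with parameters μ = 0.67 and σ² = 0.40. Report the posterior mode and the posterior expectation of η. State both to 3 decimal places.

Mode = exp(μ − σ²) = exp(0.27) = 1.310.
Mean = exp(μ + σ²/2) = exp(0.870) = 2.387.

MAP: 1.310. Posterior mean: 2.387.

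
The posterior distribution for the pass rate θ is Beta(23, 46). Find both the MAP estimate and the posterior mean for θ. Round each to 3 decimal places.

Mode = (23−1)/(23+46−2) = 22/67 = 0.328.
Mean = 23/(23+46) = 23/69 = 0.333.

MAP estimate = 0.328, posterior mean = 0.333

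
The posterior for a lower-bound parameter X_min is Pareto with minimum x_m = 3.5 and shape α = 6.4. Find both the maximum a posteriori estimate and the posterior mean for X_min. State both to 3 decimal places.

The Pareto density is strictly decreasing on [x_m, ∞), so the mode is x_m = 3.500.
Mean = α·x_m/(α−1) = 6.4·3.5/5.4 = 4.148.
The mean is pulled above the mode by the posterior's right skew.

X_min_MAP = 3.500, E[X_min|data] = 4.148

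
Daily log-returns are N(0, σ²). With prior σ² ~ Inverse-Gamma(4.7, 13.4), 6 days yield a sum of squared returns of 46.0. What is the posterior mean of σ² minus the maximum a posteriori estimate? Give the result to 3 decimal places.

1.249

Posterior: Inverse-Gamma(shape = 4.7+6/2 = 7.7, scale = 13.4+46.0/2 = 36.4).
Mode = β/(α+1) = 36.4/8.7 = 4.184.
Mean = β/(α−1) = 36.4/6.7 = 5.433.
Difference = 5.433 − 4.184 = 1.249.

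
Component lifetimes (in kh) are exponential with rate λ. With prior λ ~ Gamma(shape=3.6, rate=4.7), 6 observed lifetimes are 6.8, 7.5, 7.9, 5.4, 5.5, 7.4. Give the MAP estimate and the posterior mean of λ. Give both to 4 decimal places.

Σ times = 40.5. Posterior: Gamma(shape = 3.6+6 = 9.6, rate = 4.7+40.5 = 45.2).
Mode = (α−1)/β = 8.6/45.2 = 0.1903.
Mean = α/β = 9.6/45.2 = 0.2124.

MAP estimate = 0.1903, posterior mean = 0.2124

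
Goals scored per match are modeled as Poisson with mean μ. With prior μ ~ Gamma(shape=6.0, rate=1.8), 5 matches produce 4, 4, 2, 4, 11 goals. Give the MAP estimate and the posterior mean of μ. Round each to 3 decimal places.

MAP estimate = 4.412, posterior mean = 4.559

Σ counts = 25. Posterior: Gamma(shape = 6.0+25 = 31.0, rate = 1.8+5 = 6.8).
Mode = (α−1)/β = 30.0/6.8 = 4.412.
Mean = α/β = 31.0/6.8 = 4.559.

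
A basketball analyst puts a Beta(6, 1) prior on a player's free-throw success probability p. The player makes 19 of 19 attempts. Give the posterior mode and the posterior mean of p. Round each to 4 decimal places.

Posterior: Beta(6+19, 1+0) = Beta(25, 1).
Since β = 1 ≤ 1 and α > 1, the Beta density is monotone increasing on [0,1]; the mode is at 1.
Mean = 25/(25+1) = 0.9615.

MAP: 1.0000. Posterior mean: 0.9615.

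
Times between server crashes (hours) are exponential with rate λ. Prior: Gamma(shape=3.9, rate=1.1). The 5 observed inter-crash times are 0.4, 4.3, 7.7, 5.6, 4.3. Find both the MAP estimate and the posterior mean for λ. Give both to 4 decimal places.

Σ times = 22.3. Posterior: Gamma(shape = 3.9+5 = 8.9, rate = 1.1+22.3 = 23.4).
Mode = (α−1)/β = 7.9/23.4 = 0.3376.
Mean = α/β = 8.9/23.4 = 0.3803.

MAP estimate = 0.3376, posterior mean = 0.3803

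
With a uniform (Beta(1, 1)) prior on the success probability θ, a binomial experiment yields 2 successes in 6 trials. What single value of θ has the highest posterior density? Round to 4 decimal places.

0.3333

Posterior: Beta(1+2, 1+4) = Beta(3, 5).
Mode = (3−1)/(3+5−2) = 2/6 = 0.3333.
With a flat prior the MAP equals the MLE, 2/6.
Mean = 3/(3+5) = 3/8 = 0.3750.
This is the posterior mode — the MAP estimate.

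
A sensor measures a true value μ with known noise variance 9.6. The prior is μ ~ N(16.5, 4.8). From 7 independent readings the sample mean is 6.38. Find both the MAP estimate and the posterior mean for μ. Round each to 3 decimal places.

MAP = 8.629, posterior mean = 8.629

Posterior for μ is Normal. Precision-weighted mean: (1/4.8·16.5 + 7/9.6·6.38) / (1/4.8 + 7/9.6) = 8.629.
A Normal posterior is symmetric, so mode = mean.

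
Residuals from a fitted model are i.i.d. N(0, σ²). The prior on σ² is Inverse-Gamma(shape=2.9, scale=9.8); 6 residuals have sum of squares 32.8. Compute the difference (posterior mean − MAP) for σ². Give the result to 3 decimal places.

Posterior: Inverse-Gamma(shape = 2.9+6/2 = 5.9, scale = 9.8+32.8/2 = 26.2).
Mode = β/(α+1) = 26.2/6.9 = 3.797.
Mean = β/(α−1) = 26.2/4.9 = 5.347.
Difference = 5.347 − 3.797 = 1.550.
Mean > mode: the posterior has a right tail.

1.550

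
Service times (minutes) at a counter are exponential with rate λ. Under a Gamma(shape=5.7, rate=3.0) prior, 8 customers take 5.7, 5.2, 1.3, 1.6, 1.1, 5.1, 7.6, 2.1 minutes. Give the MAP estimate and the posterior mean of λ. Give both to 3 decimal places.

λ_MAP = 0.388, E[λ|data] = 0.419

Σ times = 29.7. Posterior: Gamma(shape = 5.7+8 = 13.7, rate = 3.0+29.7 = 32.7).
Mode = (α−1)/β = 12.7/32.7 = 0.388.
Mean = α/β = 13.7/32.7 = 0.419.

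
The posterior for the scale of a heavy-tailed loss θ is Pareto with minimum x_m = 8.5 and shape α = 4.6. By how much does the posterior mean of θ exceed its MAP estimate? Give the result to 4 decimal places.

2.3611

The Pareto density is strictly decreasing on [x_m, ∞), so the mode is x_m = 8.5000.
Mean = α·x_m/(α−1) = 4.6·8.5/3.6 = 10.8611.
Difference = 10.8611 − 8.5000 = 2.3611.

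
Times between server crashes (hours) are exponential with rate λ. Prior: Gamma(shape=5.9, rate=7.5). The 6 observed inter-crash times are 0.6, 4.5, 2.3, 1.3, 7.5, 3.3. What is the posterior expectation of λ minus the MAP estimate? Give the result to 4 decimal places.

0.0370

Σ times = 19.5. Posterior: Gamma(shape = 5.9+6 = 11.9, rate = 7.5+19.5 = 27.0).
Mode = (α−1)/β = 10.9/27.0 = 0.4037.
Mean = α/β = 11.9/27.0 = 0.4407.
Difference = 0.4407 − 0.4037 = 0.0370.
The mean is pulled above the mode by the posterior's right skew.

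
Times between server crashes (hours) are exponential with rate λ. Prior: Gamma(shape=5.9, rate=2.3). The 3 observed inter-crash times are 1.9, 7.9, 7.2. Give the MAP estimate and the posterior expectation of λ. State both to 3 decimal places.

Σ times = 17.0. Posterior: Gamma(shape = 5.9+3 = 8.9, rate = 2.3+17.0 = 19.3).
Mode = (α−1)/β = 7.9/19.3 = 0.409.
Mean = α/β = 8.9/19.3 = 0.461.

MAP estimate = 0.409, posterior expectation = 0.461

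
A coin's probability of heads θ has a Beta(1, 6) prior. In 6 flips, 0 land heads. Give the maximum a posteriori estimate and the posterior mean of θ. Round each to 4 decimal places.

MAP = 0.0000, posterior mean = 0.0769

Posterior: Beta(1+0, 6+6) = Beta(1, 12).
Since α = 1 ≤ 1 and β > 1, the Beta density is monotone decreasing on [0,1]; the mode is at 0.
Mean = 1/(1+12) = 0.0769.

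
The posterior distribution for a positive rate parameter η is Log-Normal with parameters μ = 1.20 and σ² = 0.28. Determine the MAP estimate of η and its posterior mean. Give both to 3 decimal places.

Mode = exp(μ − σ²) = exp(0.92) = 2.509.
Mean = exp(μ + σ²/2) = exp(1.340) = 3.819.

MAP: 2.509. Posterior mean: 3.819.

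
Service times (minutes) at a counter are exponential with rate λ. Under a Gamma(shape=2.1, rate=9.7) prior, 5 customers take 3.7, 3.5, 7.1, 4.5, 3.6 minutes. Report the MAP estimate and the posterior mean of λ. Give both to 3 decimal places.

Σ times = 22.4. Posterior: Gamma(shape = 2.1+5 = 7.1, rate = 9.7+22.4 = 32.1).
Mode = (α−1)/β = 6.1/32.1 = 0.190.
Mean = α/β = 7.1/32.1 = 0.221.

MAP estimate = 0.190, posterior mean = 0.221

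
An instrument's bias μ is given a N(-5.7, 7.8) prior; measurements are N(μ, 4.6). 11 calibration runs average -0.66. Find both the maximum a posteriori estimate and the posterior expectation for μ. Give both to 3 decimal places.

Posterior for μ is Normal. Precision-weighted mean: (1/7.8·-5.7 + 11/4.6·-0.66) / (1/7.8 + 11/4.6) = -0.916.
A Normal posterior is symmetric, so mode = mean.

MAP = -0.916; posterior mean = -0.916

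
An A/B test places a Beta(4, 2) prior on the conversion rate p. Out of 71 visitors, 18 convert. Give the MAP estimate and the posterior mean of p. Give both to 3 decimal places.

MAP = 0.280; posterior mean = 0.286

Posterior: Beta(4+18, 2+53) = Beta(22, 55).
Mode = (22−1)/(22+55−2) = 21/75 = 0.280.
Mean = 22/(22+55) = 22/77 = 0.286.
The posterior is right-skewed, so the mean exceeds the mode.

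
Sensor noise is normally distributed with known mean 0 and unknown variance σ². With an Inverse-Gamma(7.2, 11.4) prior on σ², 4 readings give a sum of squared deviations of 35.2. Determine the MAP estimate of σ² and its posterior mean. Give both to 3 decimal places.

MAP = 2.843; posterior mean = 3.537

Posterior: Inverse-Gamma(shape = 7.2+4/2 = 9.2, scale = 11.4+35.2/2 = 29.0).
Mode = β/(α+1) = 29.0/10.2 = 2.843.
Mean = β/(α−1) = 29.0/8.2 = 3.537.
Mean > mode: the posterior has a right tail.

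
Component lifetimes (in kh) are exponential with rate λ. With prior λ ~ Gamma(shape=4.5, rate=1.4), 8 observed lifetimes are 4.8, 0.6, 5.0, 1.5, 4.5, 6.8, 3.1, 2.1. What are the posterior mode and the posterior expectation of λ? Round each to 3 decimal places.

Σ times = 28.4. Posterior: Gamma(shape = 4.5+8 = 12.5, rate = 1.4+28.4 = 29.8).
Mode = (α−1)/β = 11.5/29.8 = 0.386.
Mean = α/β = 12.5/29.8 = 0.419.
Right-skewed posterior ⇒ mode < mean.

MAP = 0.386, posterior mean = 0.419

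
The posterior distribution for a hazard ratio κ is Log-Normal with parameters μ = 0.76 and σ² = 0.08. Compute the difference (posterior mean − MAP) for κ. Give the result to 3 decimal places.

0.252

Mode = exp(μ − σ²) = exp(0.68) = 1.974.
Mean = exp(μ + σ²/2) = exp(0.800) = 2.226.
Difference = 2.226 − 1.974 = 0.252.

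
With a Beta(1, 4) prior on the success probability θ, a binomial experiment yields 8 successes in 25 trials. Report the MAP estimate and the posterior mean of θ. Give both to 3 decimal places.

Posterior: Beta(1+8, 4+17) = Beta(9, 21).
Mode = (9−1)/(9+21−2) = 8/28 = 0.286.
Mean = 9/(9+21) = 9/30 = 0.300.

θ_MAP = 0.286, E[θ|data] = 0.300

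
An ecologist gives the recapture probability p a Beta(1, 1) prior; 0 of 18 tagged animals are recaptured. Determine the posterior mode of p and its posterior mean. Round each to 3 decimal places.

Posterior: Beta(1+0, 1+18) = Beta(1, 19).
Since α = 1 ≤ 1 and β > 1, the Beta density is monotone decreasing on [0,1]; the mode is at 0.
Mean = 1/(1+19) = 0.050.
The mean is pulled above the mode by the posterior's right skew.

posterior mode = 0.000, posterior mean = 0.050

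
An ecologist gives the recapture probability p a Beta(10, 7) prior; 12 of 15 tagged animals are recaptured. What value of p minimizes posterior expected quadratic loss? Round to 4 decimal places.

0.6875

Posterior: Beta(10+12, 7+3) = Beta(22, 10).
Mode = (22−1)/(22+10−2) = 21/30 = 0.7000.
Mean = 22/(22+10) = 22/32 = 0.6875.
Quadratic loss ⇒ the optimal estimator is the posterior mean.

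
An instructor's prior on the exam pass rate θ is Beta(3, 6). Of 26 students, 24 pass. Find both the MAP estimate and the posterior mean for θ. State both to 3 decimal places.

MAP: 0.788. Posterior mean: 0.771.

Posterior: Beta(3+24, 6+2) = Beta(27, 8).
Mode = (27−1)/(27+8−2) = 26/33 = 0.788.
Mean = 27/(27+8) = 27/35 = 0.771.
The mean is pulled below the mode by the posterior's left skew.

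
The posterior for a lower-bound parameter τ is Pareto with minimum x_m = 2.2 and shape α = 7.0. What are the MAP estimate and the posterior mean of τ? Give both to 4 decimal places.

The Pareto density is strictly decreasing on [x_m, ∞), so the mode is x_m = 2.2000.
Mean = α·x_m/(α−1) = 7.0·2.2/6.0 = 2.5667.
Right-skewed posterior ⇒ mode < mean.

MAP = 2.2000, posterior mean = 2.5667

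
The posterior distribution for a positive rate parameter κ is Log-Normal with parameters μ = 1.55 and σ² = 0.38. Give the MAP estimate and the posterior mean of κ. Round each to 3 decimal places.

Mode = exp(μ − σ²) = exp(1.17) = 3.222.
Mean = exp(μ + σ²/2) = exp(1.740) = 5.697.
The posterior is right-skewed, so the mean exceeds the mode.

MAP = 3.222; posterior mean = 5.697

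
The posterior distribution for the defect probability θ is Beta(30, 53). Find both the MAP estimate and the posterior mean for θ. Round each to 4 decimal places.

MAP estimate = 0.3580, posterior mean = 0.3614

Mode = (30−1)/(30+53−2) = 29/81 = 0.3580.
Mean = 30/(30+53) = 30/83 = 0.3614.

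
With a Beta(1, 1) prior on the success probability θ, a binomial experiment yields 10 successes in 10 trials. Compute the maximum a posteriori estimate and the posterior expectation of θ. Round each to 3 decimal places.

MAP = 1.000; posterior mean = 0.917

Posterior: Beta(1+10, 1+0) = Beta(11, 1).
Since β = 1 ≤ 1 and α > 1, the Beta density is monotone increasing on [0,1]; the mode is at 1.
Mean = 11/(11+1) = 0.917.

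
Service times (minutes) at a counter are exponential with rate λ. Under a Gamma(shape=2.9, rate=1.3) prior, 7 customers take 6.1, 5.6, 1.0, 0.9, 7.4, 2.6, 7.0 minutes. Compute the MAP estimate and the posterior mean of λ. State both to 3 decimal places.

Σ times = 30.6. Posterior: Gamma(shape = 2.9+7 = 9.9, rate = 1.3+30.6 = 31.9).
Mode = (α−1)/β = 8.9/31.9 = 0.279.
Mean = α/β = 9.9/31.9 = 0.310.

λ_MAP = 0.279, E[λ|data] = 0.310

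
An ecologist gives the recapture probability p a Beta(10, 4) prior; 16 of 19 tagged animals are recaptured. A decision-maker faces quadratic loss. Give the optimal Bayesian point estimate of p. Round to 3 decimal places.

Posterior: Beta(10+16, 4+3) = Beta(26, 7).
Mode = (26−1)/(26+7−2) = 25/31 = 0.806.
Mean = 26/(26+7) = 26/33 = 0.788.
Quadratic loss ⇒ the optimal estimator is the posterior mean.

0.788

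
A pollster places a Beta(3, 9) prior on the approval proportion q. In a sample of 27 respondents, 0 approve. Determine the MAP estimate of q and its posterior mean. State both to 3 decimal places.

Posterior: Beta(3+0, 9+27) = Beta(3, 36).
Mode = (3−1)/(3+36−2) = 2/37 = 0.054.
Mean = 3/(3+36) = 3/39 = 0.077.
The posterior is right-skewed, so the mean exceeds the mode.

MAP = 0.054; posterior mean = 0.077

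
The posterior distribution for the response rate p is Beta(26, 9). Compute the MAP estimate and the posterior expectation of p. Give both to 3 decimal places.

Mode = (26−1)/(26+9−2) = 25/33 = 0.758.
Mean = 26/(26+9) = 26/35 = 0.743.
The mean is pulled below the mode by the posterior's left skew.

MAP estimate = 0.758, posterior expectation = 0.743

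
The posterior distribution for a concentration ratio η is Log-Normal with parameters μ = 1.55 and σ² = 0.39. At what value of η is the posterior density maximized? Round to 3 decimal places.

3.190

Mode = exp(μ − σ²) = exp(1.16) = 3.190.
Mean = exp(μ + σ²/2) = exp(1.745) = 5.726.
This is the posterior mode — the MAP estimate.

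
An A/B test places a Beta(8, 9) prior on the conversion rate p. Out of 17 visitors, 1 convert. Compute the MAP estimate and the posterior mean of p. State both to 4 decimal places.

Posterior: Beta(8+1, 9+16) = Beta(9, 25).
Mode = (9−1)/(9+25−2) = 8/32 = 0.2500.
Mean = 9/(9+25) = 9/34 = 0.2647.

p_MAP = 0.2500, E[p|data] = 0.2647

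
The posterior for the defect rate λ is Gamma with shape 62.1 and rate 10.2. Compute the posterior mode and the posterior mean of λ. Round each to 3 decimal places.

Mode = (α−1)/β = 61.1/10.2 = 5.990.
Mean = α/β = 62.1/10.2 = 6.088.

MAP = 5.990, posterior mean = 6.088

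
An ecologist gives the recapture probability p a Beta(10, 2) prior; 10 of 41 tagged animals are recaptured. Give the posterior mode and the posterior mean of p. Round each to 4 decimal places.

Posterior: Beta(10+10, 2+31) = Beta(20, 33).
Mode = (20−1)/(20+33−2) = 19/51 = 0.3725.
Mean = 20/(20+33) = 20/53 = 0.3774.

MAP = 0.3725; posterior mean = 0.3774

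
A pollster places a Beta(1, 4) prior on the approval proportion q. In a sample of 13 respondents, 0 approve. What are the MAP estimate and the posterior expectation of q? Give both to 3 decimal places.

Posterior: Beta(1+0, 4+13) = Beta(1, 17).
Since α = 1 ≤ 1 and β > 1, the Beta density is monotone decreasing on [0,1]; the mode is at 0.
Mean = 1/(1+17) = 0.056.
Right-skewed posterior ⇒ mode < mean.

MAP: 0.000. Posterior mean: 0.056.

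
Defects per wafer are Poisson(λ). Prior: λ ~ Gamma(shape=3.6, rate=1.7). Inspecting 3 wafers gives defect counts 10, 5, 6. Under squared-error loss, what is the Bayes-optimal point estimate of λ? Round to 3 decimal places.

5.234

Σ counts = 21. Posterior: Gamma(shape = 3.6+21 = 24.6, rate = 1.7+3 = 4.7).
Mode = (α−1)/β = 23.6/4.7 = 5.021.
Mean = α/β = 24.6/4.7 = 5.234.
Squared-error loss ⇒ the optimal estimator is the posterior mean.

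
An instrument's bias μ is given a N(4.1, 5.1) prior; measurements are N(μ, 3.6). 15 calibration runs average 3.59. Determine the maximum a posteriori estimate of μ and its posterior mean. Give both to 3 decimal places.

MAP = 3.613, posterior mean = 3.613

Posterior for μ is Normal. Precision-weighted mean: (1/5.1·4.1 + 15/3.6·3.59) / (1/5.1 + 15/3.6) = 3.613.
A Normal posterior is symmetric, so mode = mean.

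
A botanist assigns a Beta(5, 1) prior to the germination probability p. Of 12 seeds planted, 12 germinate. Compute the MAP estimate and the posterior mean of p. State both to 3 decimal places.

MAP = 1.000, posterior mean = 0.944

Posterior: Beta(5+12, 1+0) = Beta(17, 1).
Since β = 1 ≤ 1 and α > 1, the Beta density is monotone increasing on [0,1]; the mode is at 1.
Mean = 17/(17+1) = 0.944.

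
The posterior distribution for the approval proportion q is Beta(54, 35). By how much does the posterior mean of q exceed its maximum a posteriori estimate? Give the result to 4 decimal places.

Mode = (54−1)/(54+35−2) = 53/87 = 0.6092.
Mean = 54/(54+35) = 54/89 = 0.6067.
Difference = 0.6067 − 0.6092 = -0.0025.

-0.0025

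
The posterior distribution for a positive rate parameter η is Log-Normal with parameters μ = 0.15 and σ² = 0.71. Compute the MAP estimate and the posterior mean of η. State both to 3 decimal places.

Mode = exp(μ − σ²) = exp(-0.56) = 0.571.
Mean = exp(μ + σ²/2) = exp(0.505) = 1.657.

MAP: 0.571. Posterior mean: 1.657.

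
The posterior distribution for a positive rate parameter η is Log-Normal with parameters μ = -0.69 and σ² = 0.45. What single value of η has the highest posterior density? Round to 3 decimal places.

0.320

Mode = exp(μ − σ²) = exp(-1.14) = 0.320.
Mean = exp(μ + σ²/2) = exp(-0.465) = 0.628.
This is the posterior mode — the MAP estimate.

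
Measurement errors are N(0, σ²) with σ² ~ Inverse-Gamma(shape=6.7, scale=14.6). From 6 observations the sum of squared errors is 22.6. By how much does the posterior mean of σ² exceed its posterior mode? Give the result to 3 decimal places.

Posterior: Inverse-Gamma(shape = 6.7+6/2 = 9.7, scale = 14.6+22.6/2 = 25.9).
Mode = β/(α+1) = 25.9/10.7 = 2.421.
Mean = β/(α−1) = 25.9/8.7 = 2.977.
Difference = 2.977 − 2.421 = 0.556.
The posterior is right-skewed, so the mean exceeds the mode.

0.556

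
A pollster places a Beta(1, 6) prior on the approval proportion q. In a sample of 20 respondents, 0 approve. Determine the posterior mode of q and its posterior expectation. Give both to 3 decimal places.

Posterior: Beta(1+0, 6+20) = Beta(1, 26).
Since α = 1 ≤ 1 and β > 1, the Beta density is monotone decreasing on [0,1]; the mode is at 0.
Mean = 1/(1+26) = 0.037.
The posterior is right-skewed, so the mean exceeds the mode.

q_MAP = 0.000, E[q|data] = 0.037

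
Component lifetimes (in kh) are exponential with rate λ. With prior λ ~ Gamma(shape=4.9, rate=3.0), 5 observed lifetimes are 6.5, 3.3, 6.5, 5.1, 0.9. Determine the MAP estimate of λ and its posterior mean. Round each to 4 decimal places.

MAP: 0.3518. Posterior mean: 0.3913.

Σ times = 22.3. Posterior: Gamma(shape = 4.9+5 = 9.9, rate = 3.0+22.3 = 25.3).
Mode = (α−1)/β = 8.9/25.3 = 0.3518.
Mean = α/β = 9.9/25.3 = 0.3913.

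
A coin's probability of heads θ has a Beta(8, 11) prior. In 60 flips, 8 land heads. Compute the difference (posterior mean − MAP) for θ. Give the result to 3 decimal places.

Posterior: Beta(8+8, 11+52) = Beta(16, 63).
Mode = (16−1)/(16+63−2) = 15/77 = 0.195.
Mean = 16/(16+63) = 16/79 = 0.203.
Difference = 0.203 − 0.195 = 0.008.
Right-skewed posterior ⇒ mode < mean.

0.008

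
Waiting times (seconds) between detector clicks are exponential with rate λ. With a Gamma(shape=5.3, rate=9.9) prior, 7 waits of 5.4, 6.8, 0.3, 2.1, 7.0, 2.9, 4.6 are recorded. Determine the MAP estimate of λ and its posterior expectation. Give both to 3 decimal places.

λ_MAP = 0.290, E[λ|data] = 0.315

Σ times = 29.1. Posterior: Gamma(shape = 5.3+7 = 12.3, rate = 9.9+29.1 = 39.0).
Mode = (α−1)/β = 11.3/39.0 = 0.290.
Mean = α/β = 12.3/39.0 = 0.315.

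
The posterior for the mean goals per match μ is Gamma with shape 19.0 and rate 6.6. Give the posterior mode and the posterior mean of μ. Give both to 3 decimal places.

Mode = (α−1)/β = 18.0/6.6 = 2.727.
Mean = α/β = 19.0/6.6 = 2.879.
Right-skewed posterior ⇒ mode < mean.

posterior mode = 2.727, posterior mean = 2.879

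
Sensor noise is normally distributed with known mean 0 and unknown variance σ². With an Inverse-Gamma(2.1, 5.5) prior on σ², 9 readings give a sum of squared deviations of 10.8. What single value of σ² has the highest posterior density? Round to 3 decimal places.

Posterior: Inverse-Gamma(shape = 2.1+9/2 = 6.6, scale = 5.5+10.8/2 = 10.9).
Mode = β/(α+1) = 10.9/7.6 = 1.434.
Mean = β/(α−1) = 10.9/5.6 = 1.946.
This is the posterior mode — the MAP estimate.

1.434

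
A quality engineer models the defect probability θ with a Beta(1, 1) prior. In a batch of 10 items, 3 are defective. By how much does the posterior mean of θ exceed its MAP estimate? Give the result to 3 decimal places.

Posterior: Beta(1+3, 1+7) = Beta(4, 8).
Mode = (4−1)/(4+8−2) = 3/10 = 0.300.
With a flat prior the MAP equals the MLE, 3/10.
Mean = 4/(4+8) = 4/12 = 0.333.
Difference = 0.333 − 0.300 = 0.033.
The mean is pulled above the mode by the posterior's right skew.

0.033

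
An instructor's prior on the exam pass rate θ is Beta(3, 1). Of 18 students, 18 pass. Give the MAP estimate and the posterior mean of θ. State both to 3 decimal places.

MAP: 1.000. Posterior mean: 0.955.

Posterior: Beta(3+18, 1+0) = Beta(21, 1).
Since β = 1 ≤ 1 and α > 1, the Beta density is monotone increasing on [0,1]; the mode is at 1.
Mean = 21/(21+1) = 0.955.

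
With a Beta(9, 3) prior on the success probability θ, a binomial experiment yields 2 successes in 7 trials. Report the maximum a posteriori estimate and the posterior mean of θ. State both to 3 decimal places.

MAP = 0.588; posterior mean = 0.579

Posterior: Beta(9+2, 3+5) = Beta(11, 8).
Mode = (11−1)/(11+8−2) = 10/17 = 0.588.
Mean = 11/(11+8) = 11/19 = 0.579.
Mode > mean: the posterior has a left tail.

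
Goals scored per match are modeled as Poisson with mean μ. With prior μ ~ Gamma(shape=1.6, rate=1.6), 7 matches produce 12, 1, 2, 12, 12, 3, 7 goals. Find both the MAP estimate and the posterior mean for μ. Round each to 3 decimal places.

Σ counts = 49. Posterior: Gamma(shape = 1.6+49 = 50.6, rate = 1.6+7 = 8.6).
Mode = (α−1)/β = 49.6/8.6 = 5.767.
Mean = α/β = 50.6/8.6 = 5.884.
Right-skewed posterior ⇒ mode < mean.

MAP: 5.767. Posterior mean: 5.884.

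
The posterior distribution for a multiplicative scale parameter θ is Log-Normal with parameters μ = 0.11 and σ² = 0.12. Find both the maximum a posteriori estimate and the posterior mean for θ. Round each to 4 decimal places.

Mode = exp(μ − σ²) = exp(-0.01) = 0.9900.
Mean = exp(μ + σ²/2) = exp(0.170) = 1.1853.
The mean is pulled above the mode by the posterior's right skew.

θ_MAP = 0.9900, E[θ|data] = 1.1853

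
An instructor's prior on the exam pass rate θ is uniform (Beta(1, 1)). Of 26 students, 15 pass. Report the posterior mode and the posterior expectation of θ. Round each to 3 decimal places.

MAP = 0.577; posterior mean = 0.571

Posterior: Beta(1+15, 1+11) = Beta(16, 12).
Mode = (16−1)/(16+12−2) = 15/26 = 0.577.
With a flat prior the MAP equals the MLE, 15/26.
Mean = 16/(16+12) = 16/28 = 0.571.
Left-skewed posterior ⇒ mean < mode.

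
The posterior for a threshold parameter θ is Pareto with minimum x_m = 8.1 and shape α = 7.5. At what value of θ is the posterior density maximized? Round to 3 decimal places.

The Pareto density is strictly decreasing on [x_m, ∞), so the mode is x_m = 8.100.
Mean = α·x_m/(α−1) = 7.5·8.1/6.5 = 9.346.
This is the posterior mode — the MAP estimate.

8.100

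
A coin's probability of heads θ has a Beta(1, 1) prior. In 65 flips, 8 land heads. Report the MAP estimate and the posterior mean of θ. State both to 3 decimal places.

MAP = 0.123, posterior mean = 0.134

Posterior: Beta(1+8, 1+57) = Beta(9, 58).
Mode = (9−1)/(9+58−2) = 8/65 = 0.123.
With a flat prior the MAP equals the MLE, 8/65.
Mean = 9/(9+58) = 9/67 = 0.134.
Mean > mode: the posterior has a right tail.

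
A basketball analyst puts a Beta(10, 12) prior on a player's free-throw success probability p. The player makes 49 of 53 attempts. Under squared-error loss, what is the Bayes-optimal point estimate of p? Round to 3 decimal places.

0.787

Posterior: Beta(10+49, 12+4) = Beta(59, 16).
Mode = (59−1)/(59+16−2) = 58/73 = 0.795.
Mean = 59/(59+16) = 59/75 = 0.787.
Squared-error loss ⇒ the optimal estimator is the posterior mean.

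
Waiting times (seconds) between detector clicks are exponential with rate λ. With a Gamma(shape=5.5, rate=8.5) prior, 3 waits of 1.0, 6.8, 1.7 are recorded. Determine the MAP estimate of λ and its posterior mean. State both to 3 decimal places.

MAP = 0.417, posterior mean = 0.472

Σ times = 9.5. Posterior: Gamma(shape = 5.5+3 = 8.5, rate = 8.5+9.5 = 18.0).
Mode = (α−1)/β = 7.5/18.0 = 0.417.
Mean = α/β = 8.5/18.0 = 0.472.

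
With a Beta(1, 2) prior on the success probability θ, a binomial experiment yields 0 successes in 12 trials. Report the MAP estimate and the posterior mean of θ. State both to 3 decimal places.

Posterior: Beta(1+0, 2+12) = Beta(1, 14).
Since α = 1 ≤ 1 and β > 1, the Beta density is monotone decreasing on [0,1]; the mode is at 0.
Mean = 1/(1+14) = 0.067.
The posterior is right-skewed, so the mean exceeds the mode.

MAP = 0.000, posterior mean = 0.067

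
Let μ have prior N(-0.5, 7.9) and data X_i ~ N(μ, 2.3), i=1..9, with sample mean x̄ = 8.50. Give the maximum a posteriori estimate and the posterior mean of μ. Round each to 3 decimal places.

Posterior for μ is Normal. Precision-weighted mean: (1/7.9·-0.5 + 9/2.3·8.50) / (1/7.9 + 9/2.3) = 8.218.
A Normal posterior is symmetric, so mode = mean.

MAP = 8.218, posterior mean = 8.218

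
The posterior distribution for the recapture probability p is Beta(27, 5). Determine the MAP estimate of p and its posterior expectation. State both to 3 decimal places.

MAP = 0.867; posterior mean = 0.844

Mode = (27−1)/(27+5−2) = 26/30 = 0.867.
Mean = 27/(27+5) = 27/32 = 0.844.
The posterior is left-skewed, so the mode exceeds the mean.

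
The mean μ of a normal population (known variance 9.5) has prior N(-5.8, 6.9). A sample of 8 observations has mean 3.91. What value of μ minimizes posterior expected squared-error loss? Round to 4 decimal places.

2.4843

Posterior for μ is Normal. Precision-weighted mean: (1/6.9·-5.8 + 8/9.5·3.91) / (1/6.9 + 8/9.5) = 2.4843.
A Normal posterior is symmetric, so mode = mean.
Squared-error loss ⇒ the optimal estimator is the posterior mean.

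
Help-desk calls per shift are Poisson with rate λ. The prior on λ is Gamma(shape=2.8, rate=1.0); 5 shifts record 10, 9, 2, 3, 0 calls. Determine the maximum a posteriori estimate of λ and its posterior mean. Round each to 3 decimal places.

MAP = 4.300, posterior mean = 4.467

Σ counts = 24. Posterior: Gamma(shape = 2.8+24 = 26.8, rate = 1.0+5 = 6.0).
Mode = (α−1)/β = 25.8/6.0 = 4.300.
Mean = α/β = 26.8/6.0 = 4.467.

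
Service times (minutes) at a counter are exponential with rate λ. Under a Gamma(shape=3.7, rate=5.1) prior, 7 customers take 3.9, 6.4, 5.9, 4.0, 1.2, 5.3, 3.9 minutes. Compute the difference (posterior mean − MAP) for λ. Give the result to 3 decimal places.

Σ times = 30.6. Posterior: Gamma(shape = 3.7+7 = 10.7, rate = 5.1+30.6 = 35.7).
Mode = (α−1)/β = 9.7/35.7 = 0.272.
Mean = α/β = 10.7/35.7 = 0.300.
Difference = 0.300 − 0.272 = 0.028.

0.028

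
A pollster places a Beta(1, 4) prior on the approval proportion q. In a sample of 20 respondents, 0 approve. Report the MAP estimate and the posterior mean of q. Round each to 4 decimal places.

Posterior: Beta(1+0, 4+20) = Beta(1, 24).
Since α = 1 ≤ 1 and β > 1, the Beta density is monotone decreasing on [0,1]; the mode is at 0.
Mean = 1/(1+24) = 0.0400.
The mean is pulled above the mode by the posterior's right skew.

MAP: 0.0000. Posterior mean: 0.0400.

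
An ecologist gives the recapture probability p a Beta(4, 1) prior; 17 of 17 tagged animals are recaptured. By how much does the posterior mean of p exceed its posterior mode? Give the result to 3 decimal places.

-0.045

Posterior: Beta(4+17, 1+0) = Beta(21, 1).
Since β = 1 ≤ 1 and α > 1, the Beta density is monotone increasing on [0,1]; the mode is at 1.
Mean = 21/(21+1) = 0.955.
Difference = 0.955 − 1.000 = -0.045.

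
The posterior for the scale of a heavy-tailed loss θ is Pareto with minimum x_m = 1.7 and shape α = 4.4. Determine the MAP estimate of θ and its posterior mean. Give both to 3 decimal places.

The Pareto density is strictly decreasing on [x_m, ∞), so the mode is x_m = 1.700.
Mean = α·x_m/(α−1) = 4.4·1.7/3.4 = 2.200.
Mean > mode: the posterior has a right tail.

θ_MAP = 1.700, E[θ|data] = 2.200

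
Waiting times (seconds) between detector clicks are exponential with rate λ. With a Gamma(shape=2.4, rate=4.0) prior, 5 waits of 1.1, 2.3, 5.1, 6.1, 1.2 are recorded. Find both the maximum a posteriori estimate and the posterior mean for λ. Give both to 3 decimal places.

Σ times = 15.8. Posterior: Gamma(shape = 2.4+5 = 7.4, rate = 4.0+15.8 = 19.8).
Mode = (α−1)/β = 6.4/19.8 = 0.323.
Mean = α/β = 7.4/19.8 = 0.374.
The posterior is right-skewed, so the mean exceeds the mode.

λ_MAP = 0.323, E[λ|data] = 0.374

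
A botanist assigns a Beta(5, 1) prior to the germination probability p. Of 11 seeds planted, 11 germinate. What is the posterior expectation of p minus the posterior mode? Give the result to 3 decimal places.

Posterior: Beta(5+11, 1+0) = Beta(16, 1).
Since β = 1 ≤ 1 and α > 1, the Beta density is monotone increasing on [0,1]; the mode is at 1.
Mean = 16/(16+1) = 0.941.
Difference = 0.941 − 1.000 = -0.059.

-0.059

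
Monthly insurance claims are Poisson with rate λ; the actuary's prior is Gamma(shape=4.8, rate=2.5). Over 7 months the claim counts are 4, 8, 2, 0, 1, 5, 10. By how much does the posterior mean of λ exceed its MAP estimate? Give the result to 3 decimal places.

0.105

Σ counts = 30. Posterior: Gamma(shape = 4.8+30 = 34.8, rate = 2.5+7 = 9.5).
Mode = (α−1)/β = 33.8/9.5 = 3.558.
Mean = α/β = 34.8/9.5 = 3.663.
Difference = 3.663 − 3.558 = 0.105.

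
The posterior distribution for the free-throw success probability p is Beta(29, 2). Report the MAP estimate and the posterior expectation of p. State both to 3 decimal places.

MAP = 0.966; posterior mean = 0.935

Mode = (29−1)/(29+2−2) = 28/29 = 0.966.
Mean = 29/(29+2) = 29/31 = 0.935.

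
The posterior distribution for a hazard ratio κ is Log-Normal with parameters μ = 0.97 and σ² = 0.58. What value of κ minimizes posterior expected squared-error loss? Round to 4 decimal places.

Mode = exp(μ − σ²) = exp(0.39) = 1.4770.
Mean = exp(μ + σ²/2) = exp(1.260) = 3.5254.
Squared-error loss ⇒ the optimal estimator is the posterior mean.

3.5254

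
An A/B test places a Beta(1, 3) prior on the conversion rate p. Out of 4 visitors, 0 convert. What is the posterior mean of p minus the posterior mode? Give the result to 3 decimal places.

Posterior: Beta(1+0, 3+4) = Beta(1, 7).
Since α = 1 ≤ 1 and β > 1, the Beta density is monotone decreasing on [0,1]; the mode is at 0.
Mean = 1/(1+7) = 0.125.
Difference = 0.125 − 0.000 = 0.125.
Right-skewed posterior ⇒ mode < mean.

0.125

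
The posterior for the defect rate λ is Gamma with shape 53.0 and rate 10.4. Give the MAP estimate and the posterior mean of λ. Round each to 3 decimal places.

MAP = 5.000; posterior mean = 5.096

Mode = (α−1)/β = 52.0/10.4 = 5.000.
Mean = α/β = 53.0/10.4 = 5.096.
Mean > mode: the posterior has a right tail.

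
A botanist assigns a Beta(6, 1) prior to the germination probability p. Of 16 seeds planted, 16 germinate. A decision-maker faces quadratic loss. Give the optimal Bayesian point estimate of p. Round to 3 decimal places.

Posterior: Beta(6+16, 1+0) = Beta(22, 1).
Since β = 1 ≤ 1 and α > 1, the Beta density is monotone increasing on [0,1]; the mode is at 1.
Mean = 22/(22+1) = 0.957.
Quadratic loss ⇒ the optimal estimator is the posterior mean.

0.957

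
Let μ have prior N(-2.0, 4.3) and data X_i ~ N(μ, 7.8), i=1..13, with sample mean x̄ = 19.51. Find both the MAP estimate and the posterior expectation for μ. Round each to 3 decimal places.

MAP = 16.876, posterior mean = 16.876

Posterior for μ is Normal. Precision-weighted mean: (1/4.3·-2.0 + 13/7.8·19.51) / (1/4.3 + 13/7.8) = 16.876.
A Normal posterior is symmetric, so mode = mean.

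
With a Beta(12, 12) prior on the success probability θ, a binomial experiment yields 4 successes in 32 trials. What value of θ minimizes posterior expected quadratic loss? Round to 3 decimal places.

Posterior: Beta(12+4, 12+28) = Beta(16, 40).
Mode = (16−1)/(16+40−2) = 15/54 = 0.278.
Mean = 16/(16+40) = 16/56 = 0.286.
Quadratic loss ⇒ the optimal estimator is the posterior mean.

0.286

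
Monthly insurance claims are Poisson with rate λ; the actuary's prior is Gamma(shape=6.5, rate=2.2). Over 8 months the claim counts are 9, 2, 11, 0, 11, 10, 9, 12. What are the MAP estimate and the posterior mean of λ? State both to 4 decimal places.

Σ counts = 64. Posterior: Gamma(shape = 6.5+64 = 70.5, rate = 2.2+8 = 10.2).
Mode = (α−1)/β = 69.5/10.2 = 6.8137.
Mean = α/β = 70.5/10.2 = 6.9118.
Mean > mode: the posterior has a right tail.

MAP = 6.8137; posterior mean = 6.9118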